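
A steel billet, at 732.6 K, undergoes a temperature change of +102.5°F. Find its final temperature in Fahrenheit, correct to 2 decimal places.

961.51°F

Initial temperature in Celsius: 732.6 - 273.15 = 459.4500°C.
The 102.5°F change is an interval, so only the factor 5/9 applies: +102.5 × 5/9 = +56.9444°C.
Final Celsius temperature: 459.4500 + 56.9444 = 516.3944°C.
In Fahrenheit: 516.3944 × 1.8 + 32 = 961.51°F.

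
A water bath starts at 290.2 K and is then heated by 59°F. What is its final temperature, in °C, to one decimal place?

Initial temperature in Celsius: 290.2 - 273.15 = 17.0500°C.
The 59°F change is an interval, so only the factor 5/9 applies: +59 × 5/9 = +32.7778°C.
Final Celsius temperature: 17.0500 + 32.7778 = 49.8278°C.

49.8°C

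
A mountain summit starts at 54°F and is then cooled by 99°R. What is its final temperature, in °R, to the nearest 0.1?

414.7°R

Initial temperature in Celsius: (54 - 32) × 5/9 = 12.2222°C.
The 99°R change is an interval, so only the factor 5/9 applies: -99 × 5/9 = -55.0000°C.
Final Celsius temperature: 12.2222 - 55.0000 = -42.7778°C.
In Rankine: -42.7778 × 1.8 + 491.67 = 414.7°R.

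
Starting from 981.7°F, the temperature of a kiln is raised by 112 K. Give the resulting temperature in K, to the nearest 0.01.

Initial temperature in Celsius: (981.7 - 32) × 5/9 = 527.6111°C.
The 112 K change is an interval; Kelvin and Celsius degrees are the same size, so ΔC = +112°C.
Final Celsius temperature: 527.6111 + 112.0000 = 639.6111°C.
In kelvin: 639.6111 + 273.15 = 912.76 K.

912.76 K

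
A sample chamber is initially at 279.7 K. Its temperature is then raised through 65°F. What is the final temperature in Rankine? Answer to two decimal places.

Initial temperature in Celsius: 279.7 - 273.15 = 6.5500°C.
The 65°F change is an interval, so only the factor 5/9 applies: +65 × 5/9 = +36.1111°C.
Final Celsius temperature: 6.5500 + 36.1111 = 42.6611°C.
In Rankine: 42.6611 × 1.8 + 491.67 = 568.46°R.

568.46°R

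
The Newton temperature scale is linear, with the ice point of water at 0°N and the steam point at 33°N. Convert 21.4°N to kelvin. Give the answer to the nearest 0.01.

Linear interpolation between the fixed points: C = (21.4 - 0) × 100 / (33 - 0) = 64.8485°C.
Then 64.8485 + 273.15 = 338.00 K.

338.00 K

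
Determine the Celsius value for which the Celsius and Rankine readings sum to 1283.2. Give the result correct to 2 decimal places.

282.69°C

Let C be the Celsius reading. The Rankine reading is R = 1.8·C + 491.67.
Require C + R = 1283.2: (2.8)·C + 491.67 = 1283.2.
C = (1283.2 - 491.67) / (2.8) = 282.69.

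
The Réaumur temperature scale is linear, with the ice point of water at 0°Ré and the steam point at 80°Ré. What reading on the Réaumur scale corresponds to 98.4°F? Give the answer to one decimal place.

First in Celsius: (98.4 - 32) × 5/9 = 36.8889°C.
Linearly onto the Réaumur scale: 0 + (36.8889 / 100) × (80 - 0) = 29.5°Ré.

29.5°Ré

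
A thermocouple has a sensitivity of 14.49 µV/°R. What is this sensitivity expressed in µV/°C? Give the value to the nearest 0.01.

26.08 µV/°C

The quantity depends on a temperature interval, so only the ratio of degree sizes applies; the offset between the scales is irrelevant.
A change of 1°C is a change of 1.8°R, so per °C the value is 14.49 × 1.8 = 26.08.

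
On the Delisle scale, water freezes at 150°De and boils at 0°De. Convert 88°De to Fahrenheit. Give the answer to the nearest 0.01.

106.40°F

Linear interpolation between the fixed points: C = (88 - 150) × 100 / (0 - 150) = 41.3333°C.
Then 41.3333 × 1.8 + 32 = 106.40°F.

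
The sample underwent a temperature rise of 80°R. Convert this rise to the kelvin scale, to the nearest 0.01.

44.44 K

Only the scale ratio 5/9 matters for a change in temperature.
80 × 5/9 = 44.44.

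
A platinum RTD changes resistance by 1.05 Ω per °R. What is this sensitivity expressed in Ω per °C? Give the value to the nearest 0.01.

1.89 Ω per °C

The quantity depends on a temperature interval, so only the ratio of degree sizes applies; the offset between the scales is irrelevant.
A change of 1°C is a change of 1.8°R, so per °C the value is 1.05 × 1.8 = 1.89.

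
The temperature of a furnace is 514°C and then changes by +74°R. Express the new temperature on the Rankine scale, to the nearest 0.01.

1490.87°R

The 74°R change is an interval, so only the factor 5/9 applies: +74 × 5/9 = +41.1111°C.
Final Celsius temperature: 514.0000 + 41.1111 = 555.1111°C.
In Rankine: 555.1111 × 1.8 + 491.67 = 1490.87°R.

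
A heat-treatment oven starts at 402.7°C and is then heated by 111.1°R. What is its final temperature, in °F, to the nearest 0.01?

867.96°F

The 111.1°R change is an interval, so only the factor 5/9 applies: +111.1 × 5/9 = +61.7222°C.
Final Celsius temperature: 402.7000 + 61.7222 = 464.4222°C.
In Fahrenheit: 464.4222 × 1.8 + 32 = 867.96°F.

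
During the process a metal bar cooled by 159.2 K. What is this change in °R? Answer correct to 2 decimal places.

286.56°R

An interval of 1 K corresponds to 1.8°R.
159.2 × 1.8 = 286.56.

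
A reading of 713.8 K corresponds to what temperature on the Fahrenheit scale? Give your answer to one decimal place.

825.2°F

In Celsius: 713.8 - 273.15 = 440.6500°C.
In Fahrenheit: 440.6500 × 1.8 + 32 = 825.2°F.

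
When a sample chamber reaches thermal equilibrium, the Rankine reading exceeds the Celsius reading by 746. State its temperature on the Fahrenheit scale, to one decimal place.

Let x be the Celsius reading; then the Rankine reading is 1.8·x + 491.67.
(1.8·x + 491.67) - x = 746  ⇒  (0.8)·x = 254.33  ⇒  x = 317.9125°C.
In Fahrenheit: 317.9125 × 1.8 + 32 = 604.2°F.

604.2°F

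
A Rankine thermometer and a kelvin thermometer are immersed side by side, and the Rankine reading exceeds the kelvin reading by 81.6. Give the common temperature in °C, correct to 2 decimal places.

-171.15°C

Let x be the Rankine reading; then the kelvin reading is 5/9·x.
(5/9·x) - x = -81.6  ⇒  (-4/9)·x = -81.6  ⇒  x = 183.6000°R.
In Celsius: (183.6 - 491.67) × 5/9 = -171.15°C.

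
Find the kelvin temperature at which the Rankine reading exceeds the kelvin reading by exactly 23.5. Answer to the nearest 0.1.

Let K be the kelvin reading. The Rankine reading is R = 1.8·K.
Require R - K = 23.5: (0.8)·K = 23.5.
K = (23.5) / (0.8) = 29.4.

29.4 K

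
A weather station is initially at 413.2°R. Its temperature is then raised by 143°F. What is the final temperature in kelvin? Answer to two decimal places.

309.00 K

Initial temperature in Celsius: (413.2 - 491.67) × 5/9 = -43.5944°C.
The 143°F change is an interval, so only the factor 5/9 applies: +143 × 5/9 = +79.4444°C.
Final Celsius temperature: -43.5944 + 79.4444 = 35.8500°C.
In kelvin: 35.8500 + 273.15 = 309.00 K.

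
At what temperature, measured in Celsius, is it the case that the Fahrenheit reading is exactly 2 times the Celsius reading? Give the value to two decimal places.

Let C be the Celsius reading. The Fahrenheit reading is F = 1.8·C + 32.
Require F = 2·C: 1.8·C + 32 = 2·C.
(-0.2)·C = -32  ⇒  C = 160.00.

160.00°C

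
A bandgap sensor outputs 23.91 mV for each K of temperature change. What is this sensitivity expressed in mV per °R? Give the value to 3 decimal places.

13.283 mV per °R

Since only a temperature interval is involved, the additive offset between the scales drops out.
A change of 1°R is a change of 5/9 K, so per °R the value is 23.91 × 5/9 = 13.283.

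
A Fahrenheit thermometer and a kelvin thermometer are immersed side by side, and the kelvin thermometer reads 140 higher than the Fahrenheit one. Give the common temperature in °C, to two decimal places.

Let x be the Fahrenheit reading; then the kelvin reading is 5/9·x + 255.372.
(5/9·x + 255.372) - x = 140  ⇒  (-4/9)·x = -115.372  ⇒  x = 259.5875°F.
In Celsius: (259.5875 - 32) × 5/9 = 126.44°C.

126.44°C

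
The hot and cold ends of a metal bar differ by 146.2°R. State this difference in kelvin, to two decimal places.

For a temperature interval the offset drops out; only the factor 5/9 applies.
146.2 × 5/9 = 81.22.

81.22 K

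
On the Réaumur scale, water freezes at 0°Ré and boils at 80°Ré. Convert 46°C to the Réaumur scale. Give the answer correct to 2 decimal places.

Linearly onto the Réaumur scale: 0 + (46.0000 / 100) × (80 - 0) = 36.80°Ré.

36.80°Ré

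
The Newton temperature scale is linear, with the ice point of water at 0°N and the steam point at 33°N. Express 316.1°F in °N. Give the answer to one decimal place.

52.1°N

First in Celsius: (316.1 - 32) × 5/9 = 157.8333°C.
Linearly onto the Newton scale: 0 + (157.8333 / 100) × (33 - 0) = 52.1°N.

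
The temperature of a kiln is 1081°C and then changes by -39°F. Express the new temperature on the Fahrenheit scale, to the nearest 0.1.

1938.8°F

The 39°F change is an interval, so only the factor 5/9 applies: -39 × 5/9 = -21.6667°C.
Final Celsius temperature: 1081.0000 - 21.6667 = 1059.3333°C.
In Fahrenheit: 1059.3333 × 1.8 + 32 = 1938.8°F.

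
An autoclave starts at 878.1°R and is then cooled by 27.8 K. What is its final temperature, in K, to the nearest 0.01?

460.03 K

Initial temperature in Celsius: (878.1 - 491.67) × 5/9 = 214.6833°C.
The 27.8 K change is an interval; Kelvin and Celsius degrees are the same size, so ΔC = -27.8°C.
Final Celsius temperature: 214.6833 - 27.8000 = 186.8833°C.
In kelvin: 186.8833 + 273.15 = 460.03 K.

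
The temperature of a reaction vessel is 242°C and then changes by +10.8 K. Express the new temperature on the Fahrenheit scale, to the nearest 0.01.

The 10.8 K change is an interval; Kelvin and Celsius degrees are the same size, so ΔC = +10.8°C.
Final Celsius temperature: 242.0000 + 10.8000 = 252.8000°C.
In Fahrenheit: 252.8000 × 1.8 + 32 = 487.04°F.

487.04°F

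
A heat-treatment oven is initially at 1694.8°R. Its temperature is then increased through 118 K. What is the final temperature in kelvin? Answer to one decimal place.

1059.6 K

Initial temperature in Celsius: (1694.8 - 491.67) × 5/9 = 668.4056°C.
The 118 K change is an interval; Kelvin and Celsius degrees are the same size, so ΔC = +118°C.
Final Celsius temperature: 668.4056 + 118.0000 = 786.4056°C.
In kelvin: 786.4056 + 273.15 = 1059.6 K.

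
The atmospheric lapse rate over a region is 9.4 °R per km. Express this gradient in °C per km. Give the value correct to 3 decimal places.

Since only a temperature interval is involved, the additive offset between the scales drops out.
A change of 1°R is a change of 5/9°C, so 9.4 × 5/9 = 5.222.

5.222 °C/km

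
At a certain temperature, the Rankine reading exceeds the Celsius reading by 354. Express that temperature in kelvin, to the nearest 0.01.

Let x be the Rankine reading; then the Celsius reading is 5/9·x - 273.15.
(5/9·x - 273.15) - x = -354  ⇒  (-4/9)·x = -80.85  ⇒  x = 181.9125°R.
In Celsius: (181.9125 - 491.67) × 5/9 = -172.0875°C.
In kelvin: -172.0875 + 273.15 = 101.06 K.

101.06 K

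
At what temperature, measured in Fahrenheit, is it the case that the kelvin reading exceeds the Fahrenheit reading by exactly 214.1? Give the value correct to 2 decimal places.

92.86°F

Let F be the Fahrenheit reading. The kelvin reading is K = 5/9·F + 255.372.
Require K - F = 214.1: (-4/9)·F + 255.372 = 214.1.
F = (214.1 - 255.372) / (-4/9) = 92.86.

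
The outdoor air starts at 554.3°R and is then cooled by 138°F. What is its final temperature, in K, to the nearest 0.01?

231.28 K

Initial temperature in Celsius: (554.3 - 491.67) × 5/9 = 34.7944°C.
The 138°F change is an interval, so only the factor 5/9 applies: -138 × 5/9 = -76.6667°C.
Final Celsius temperature: 34.7944 - 76.6667 = -41.8722°C.
In kelvin: -41.8722 + 273.15 = 231.28 K.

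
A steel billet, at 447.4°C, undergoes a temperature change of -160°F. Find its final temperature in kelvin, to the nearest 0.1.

631.7 K

The 160°F change is an interval, so only the factor 5/9 applies: -160 × 5/9 = -88.8889°C.
Final Celsius temperature: 447.4000 - 88.8889 = 358.5111°C.
In kelvin: 358.5111 + 273.15 = 631.7 K.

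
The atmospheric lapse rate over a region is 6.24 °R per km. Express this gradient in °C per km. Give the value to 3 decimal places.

The quantity depends on a temperature interval, so only the ratio of degree sizes applies; the offset between the scales is irrelevant.
A change of 1°R is a change of 5/9°C, so 6.24 × 5/9 = 3.467.

3.467 °C/km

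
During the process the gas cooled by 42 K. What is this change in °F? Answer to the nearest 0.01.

75.60°F

An interval of 1 K corresponds to 1.8°F.
42 × 1.8 = 75.60.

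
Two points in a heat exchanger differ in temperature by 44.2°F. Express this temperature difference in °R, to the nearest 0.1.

44.2°R

Fahrenheit and Rankine degrees are the same size, so the interval is unchanged: 44.2.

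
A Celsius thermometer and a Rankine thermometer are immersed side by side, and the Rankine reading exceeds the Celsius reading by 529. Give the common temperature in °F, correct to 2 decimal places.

115.99°F

Let x be the Celsius reading; then the Rankine reading is 1.8·x + 491.67.
(1.8·x + 491.67) - x = 529  ⇒  (0.8)·x = 37.33  ⇒  x = 46.6625°C.
In Fahrenheit: 46.6625 × 1.8 + 32 = 115.99°F.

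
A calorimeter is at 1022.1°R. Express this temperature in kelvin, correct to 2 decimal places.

In Celsius: (1022.1 - 491.67) × 5/9 = 294.6833°C.
In kelvin: 294.6833 + 273.15 = 567.83 K.

567.83 K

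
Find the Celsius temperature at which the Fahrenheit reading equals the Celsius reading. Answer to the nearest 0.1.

Let C be the Celsius reading. The Fahrenheit reading is F = 1.8·C + 32.
Set F = C: 1.8·C + 32 = C.
(0.8)·C = -32  ⇒  C = -40.0.

-40.0°C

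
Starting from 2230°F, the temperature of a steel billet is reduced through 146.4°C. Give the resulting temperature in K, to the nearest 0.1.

1347.9 K

Initial temperature in Celsius: (2230 - 32) × 5/9 = 1221.1111°C.
Final Celsius temperature: 1221.1111 - 146.4000 = 1074.7111°C.
In kelvin: 1074.7111 + 273.15 = 1347.9 K.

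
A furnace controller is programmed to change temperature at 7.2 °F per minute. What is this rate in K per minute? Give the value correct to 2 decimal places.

4.00 K/minute

The quantity depends on a temperature interval, so only the ratio of degree sizes applies; the offset between the scales is irrelevant.
A change of 1°F is a change of 5/9 K, so 7.2 × 5/9 = 4.00.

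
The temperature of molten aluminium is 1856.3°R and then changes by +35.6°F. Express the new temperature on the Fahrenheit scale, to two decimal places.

1432.23°F

Initial temperature in Celsius: (1856.3 - 491.67) × 5/9 = 758.1278°C.
The 35.6°F change is an interval, so only the factor 5/9 applies: +35.6 × 5/9 = +19.7778°C.
Final Celsius temperature: 758.1278 + 19.7778 = 777.9056°C.
In Fahrenheit: 777.9056 × 1.8 + 32 = 1432.23°F.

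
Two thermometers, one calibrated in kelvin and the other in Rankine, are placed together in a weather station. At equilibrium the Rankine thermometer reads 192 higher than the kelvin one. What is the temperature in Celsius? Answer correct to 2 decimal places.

-33.15°C

Let x be the kelvin reading; then the Rankine reading is 1.8·x.
(1.8·x) - x = 192  ⇒  (0.8)·x = 192  ⇒  x = 240.0000 K.
In Celsius: 240 - 273.15 = -33.15°C.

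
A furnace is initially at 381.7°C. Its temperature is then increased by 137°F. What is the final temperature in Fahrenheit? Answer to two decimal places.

856.06°F

The 137°F change is an interval, so only the factor 5/9 applies: +137 × 5/9 = +76.1111°C.
Final Celsius temperature: 381.7000 + 76.1111 = 457.8111°C.
In Fahrenheit: 457.8111 × 1.8 + 32 = 856.06°F.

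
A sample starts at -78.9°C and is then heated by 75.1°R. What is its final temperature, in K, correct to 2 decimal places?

235.97 K

The 75.1°R change is an interval, so only the factor 5/9 applies: +75.1 × 5/9 = +41.7222°C.
Final Celsius temperature: -78.9000 + 41.7222 = -37.1778°C.
In kelvin: -37.1778 + 273.15 = 235.97 K.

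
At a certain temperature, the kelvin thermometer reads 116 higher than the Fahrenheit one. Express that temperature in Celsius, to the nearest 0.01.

Let x be the Fahrenheit reading; then the kelvin reading is 5/9·x + 255.372.
(5/9·x + 255.372) - x = 116  ⇒  (-4/9)·x = -139.372  ⇒  x = 313.5875°F.
In Celsius: (313.5875 - 32) × 5/9 = 156.44°C.

156.44°C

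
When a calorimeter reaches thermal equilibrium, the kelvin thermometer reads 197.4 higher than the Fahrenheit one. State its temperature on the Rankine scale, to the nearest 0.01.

Let x be the Fahrenheit reading; then the kelvin reading is 5/9·x + 255.372.
(5/9·x + 255.372) - x = 197.4  ⇒  (-4/9)·x = -57.9722  ⇒  x = 130.4375°F.
In Celsius: (130.4375 - 32) × 5/9 = 54.6875°C.
In Rankine: 54.6875 × 1.8 + 491.67 = 590.11°R.

590.11°R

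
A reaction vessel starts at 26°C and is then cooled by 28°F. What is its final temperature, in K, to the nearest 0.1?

The 28°F change is an interval, so only the factor 5/9 applies: -28 × 5/9 = -15.5556°C.
Final Celsius temperature: 26.0000 - 15.5556 = 10.4444°C.
In kelvin: 10.4444 + 273.15 = 283.6 K.

283.6 K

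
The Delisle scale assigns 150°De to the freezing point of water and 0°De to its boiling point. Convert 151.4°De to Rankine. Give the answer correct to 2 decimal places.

489.99°R

Linear interpolation between the fixed points: C = (151.4 - 150) × 100 / (0 - 150) = -0.9333°C.
Then -0.9333 × 1.8 + 491.67 = 489.99°R.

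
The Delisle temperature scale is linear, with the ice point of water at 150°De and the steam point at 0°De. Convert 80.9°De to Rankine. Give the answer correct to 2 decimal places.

Linear interpolation between the fixed points: C = (80.9 - 150) × 100 / (0 - 150) = 46.0667°C.
Then 46.0667 × 1.8 + 491.67 = 574.59°R.

574.59°R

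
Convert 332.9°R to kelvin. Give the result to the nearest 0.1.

184.9 K

In Celsius: (332.9 - 491.67) × 5/9 = -88.2056°C.
In kelvin: -88.2056 + 273.15 = 184.9 K.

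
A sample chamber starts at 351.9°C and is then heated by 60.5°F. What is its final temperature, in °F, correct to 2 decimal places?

725.92°F

The 60.5°F change is an interval, so only the factor 5/9 applies: +60.5 × 5/9 = +33.6111°C.
Final Celsius temperature: 351.9000 + 33.6111 = 385.5111°C.
In Fahrenheit: 385.5111 × 1.8 + 32 = 725.92°F.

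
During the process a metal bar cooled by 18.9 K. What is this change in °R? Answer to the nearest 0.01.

For a temperature interval the offset drops out; only the factor 1.8 applies.
18.9 × 1.8 = 34.02.

34.02°R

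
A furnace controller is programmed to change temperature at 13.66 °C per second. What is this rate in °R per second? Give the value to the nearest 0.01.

24.59 °R/second

Since only a temperature interval is involved, the additive offset between the scales drops out.
A change of 1°C is a change of 1.8°R, so 13.66 × 1.8 = 24.59.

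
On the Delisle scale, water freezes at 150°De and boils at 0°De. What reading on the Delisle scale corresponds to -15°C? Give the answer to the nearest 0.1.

Linearly onto the Delisle scale: 150 + (-15.0000 / 100) × (0 - 150) = 172.5°De.

172.5°De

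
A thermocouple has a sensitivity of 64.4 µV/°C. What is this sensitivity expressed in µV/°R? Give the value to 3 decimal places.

35.778 µV/°R

Since only a temperature interval is involved, the additive offset between the scales drops out.
A change of 1°R is a change of 5/9°C, so per °R the value is 64.4 × 5/9 = 35.778.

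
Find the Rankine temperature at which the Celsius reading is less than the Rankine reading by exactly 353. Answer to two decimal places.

179.66°R

Let R be the Rankine reading. The Celsius reading is C = 5/9·R - 273.15.
Require C - R = -353: (-4/9)·R - 273.15 = -353.
R = (-353 + 273.15) / (-4/9) = 179.66.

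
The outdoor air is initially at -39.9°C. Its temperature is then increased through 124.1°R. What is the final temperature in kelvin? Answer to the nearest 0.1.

302.2 K

The 124.1°R change is an interval, so only the factor 5/9 applies: +124.1 × 5/9 = +68.9444°C.
Final Celsius temperature: -39.9000 + 68.9444 = 29.0444°C.
In kelvin: 29.0444 + 273.15 = 302.2 K.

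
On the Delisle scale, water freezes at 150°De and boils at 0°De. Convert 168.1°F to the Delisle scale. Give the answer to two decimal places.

First in Celsius: (168.1 - 32) × 5/9 = 75.6111°C.
Linearly onto the Delisle scale: 150 + (75.6111 / 100) × (0 - 150) = 36.58°De.

36.58°De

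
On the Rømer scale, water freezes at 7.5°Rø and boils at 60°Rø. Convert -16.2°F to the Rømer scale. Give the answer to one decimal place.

First in Celsius: (-16.2 - 32) × 5/9 = -26.7778°C.
Linearly onto the Rømer scale: 7.5 + (-26.7778 / 100) × (60 - 7.5) = -6.6°Rø.

-6.6°Rø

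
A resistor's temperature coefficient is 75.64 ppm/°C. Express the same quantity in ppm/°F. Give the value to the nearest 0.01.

42.02 ppm/°F

Since only a temperature interval is involved, the additive offset between the scales drops out.
A change of 1°F is a change of 5/9°C, so per °F the value is 75.64 × 5/9 = 42.02.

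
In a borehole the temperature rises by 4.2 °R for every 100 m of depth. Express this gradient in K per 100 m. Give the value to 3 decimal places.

Since only a temperature interval is involved, the additive offset between the scales drops out.
A change of 1°R is a change of 5/9 K, so 4.2 × 5/9 = 2.333.

2.333 K/100 m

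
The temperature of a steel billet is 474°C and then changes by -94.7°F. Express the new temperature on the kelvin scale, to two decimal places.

694.54 K

The 94.7°F change is an interval, so only the factor 5/9 applies: -94.7 × 5/9 = -52.6111°C.
Final Celsius temperature: 474.0000 - 52.6111 = 421.3889°C.
In kelvin: 421.3889 + 273.15 = 694.54 K.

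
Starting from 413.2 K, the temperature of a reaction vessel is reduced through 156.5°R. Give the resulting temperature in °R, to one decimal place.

587.3°R

Initial temperature in Celsius: 413.2 - 273.15 = 140.0500°C.
The 156.5°R change is an interval, so only the factor 5/9 applies: -156.5 × 5/9 = -86.9444°C.
Final Celsius temperature: 140.0500 - 86.9444 = 53.1056°C.
In Rankine: 53.1056 × 1.8 + 491.67 = 587.3°R.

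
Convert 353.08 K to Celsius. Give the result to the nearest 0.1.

In Celsius: 353.08 - 273.15 = 79.9300°C.

79.9°C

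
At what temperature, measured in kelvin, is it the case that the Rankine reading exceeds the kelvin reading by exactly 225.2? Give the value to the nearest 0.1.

Let K be the kelvin reading. The Rankine reading is R = 1.8·K.
Require R - K = 225.2: (0.8)·K = 225.2.
K = (225.2) / (0.8) = 281.5.

281.5 K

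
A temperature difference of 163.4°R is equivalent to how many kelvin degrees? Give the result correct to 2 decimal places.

An interval of 1°R corresponds to 5/9 K.
163.4 × 5/9 = 90.78.

90.78 K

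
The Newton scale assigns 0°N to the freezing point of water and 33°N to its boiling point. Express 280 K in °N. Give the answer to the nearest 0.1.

2.3°N

First in Celsius: 280 - 273.15 = 6.8500°C.
Linearly onto the Newton scale: 0 + (6.8500 / 100) × (33 - 0) = 2.3°N.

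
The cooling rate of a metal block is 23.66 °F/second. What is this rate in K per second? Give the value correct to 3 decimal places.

The quantity depends on a temperature interval, so only the ratio of degree sizes applies; the offset between the scales is irrelevant.
A change of 1°F is a change of 5/9 K, so 23.66 × 5/9 = 13.144.

13.144 K/second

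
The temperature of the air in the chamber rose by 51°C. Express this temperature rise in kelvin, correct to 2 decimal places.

Celsius and kelvin degrees are the same size, so the interval is unchanged: 51.00.

51.00 K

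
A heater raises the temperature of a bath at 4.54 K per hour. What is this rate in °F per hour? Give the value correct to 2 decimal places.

8.17 °F/hour

The quantity depends on a temperature interval, so only the ratio of degree sizes applies; the offset between the scales is irrelevant.
A change of 1 K is a change of 1.8°F, so 4.54 × 1.8 = 8.17.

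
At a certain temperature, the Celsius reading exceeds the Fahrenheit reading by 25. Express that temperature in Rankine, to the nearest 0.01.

363.42°R

Let x be the Fahrenheit reading; then the Celsius reading is 5/9·x - 17.7778.
(5/9·x - 17.7778) - x = 25  ⇒  (-4/9)·x = 42.7778  ⇒  x = -96.2500°F.
In Celsius: (-96.25 - 32) × 5/9 = -71.2500°C.
In Rankine: -71.2500 × 1.8 + 491.67 = 363.42°R.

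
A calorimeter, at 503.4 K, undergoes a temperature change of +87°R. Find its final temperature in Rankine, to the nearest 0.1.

993.1°R

Initial temperature in Celsius: 503.4 - 273.15 = 230.2500°C.
The 87°R change is an interval, so only the factor 5/9 applies: +87 × 5/9 = +48.3333°C.
Final Celsius temperature: 230.2500 + 48.3333 = 278.5833°C.
In Rankine: 278.5833 × 1.8 + 491.67 = 993.1°R.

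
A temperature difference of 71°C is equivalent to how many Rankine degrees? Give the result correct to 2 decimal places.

Only the scale ratio 1.8 matters for a change in temperature.
71 × 1.8 = 127.80.

127.80°R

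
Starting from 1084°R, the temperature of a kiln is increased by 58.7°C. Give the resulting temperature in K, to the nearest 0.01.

660.92 K

Initial temperature in Celsius: (1084 - 491.67) × 5/9 = 329.0722°C.
Final Celsius temperature: 329.0722 + 58.7000 = 387.7722°C.
In kelvin: 387.7722 + 273.15 = 660.92 K.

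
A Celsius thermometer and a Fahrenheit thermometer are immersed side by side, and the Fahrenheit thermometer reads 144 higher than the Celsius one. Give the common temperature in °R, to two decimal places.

Let x be the Celsius reading; then the Fahrenheit reading is 1.8·x + 32.
(1.8·x + 32) - x = 144  ⇒  (0.8)·x = 112  ⇒  x = 140.0000°C.
In Rankine: 140.0000 × 1.8 + 491.67 = 743.67°R.

743.67°R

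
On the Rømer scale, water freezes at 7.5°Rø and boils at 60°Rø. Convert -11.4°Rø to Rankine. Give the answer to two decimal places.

Linear interpolation between the fixed points: C = (-11.4 - 7.5) × 100 / (60 - 7.5) = -36.0000°C.
Then -36.0000 × 1.8 + 491.67 = 426.87°R.

426.87°R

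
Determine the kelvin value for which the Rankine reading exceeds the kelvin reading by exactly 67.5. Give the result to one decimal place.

Let K be the kelvin reading. The Rankine reading is R = 1.8·K.
Require R - K = 67.5: (0.8)·K = 67.5.
K = (67.5) / (0.8) = 84.4.

84.4 K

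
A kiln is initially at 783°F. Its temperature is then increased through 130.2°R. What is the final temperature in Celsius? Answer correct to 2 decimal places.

Initial temperature in Celsius: (783 - 32) × 5/9 = 417.2222°C.
The 130.2°R change is an interval, so only the factor 5/9 applies: +130.2 × 5/9 = +72.3333°C.
Final Celsius temperature: 417.2222 + 72.3333 = 489.5556°C.

489.56°C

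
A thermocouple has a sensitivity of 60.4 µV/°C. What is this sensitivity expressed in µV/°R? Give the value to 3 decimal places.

Since only a temperature interval is involved, the additive offset between the scales drops out.
A change of 1°R is a change of 5/9°C, so per °R the value is 60.4 × 5/9 = 33.556.

33.556 µV/°R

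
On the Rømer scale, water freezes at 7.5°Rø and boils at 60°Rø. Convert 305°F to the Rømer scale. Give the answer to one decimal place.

87.1°Rø

First in Celsius: (305 - 32) × 5/9 = 151.6667°C.
Linearly onto the Rømer scale: 7.5 + (151.6667 / 100) × (60 - 7.5) = 87.1°Rø.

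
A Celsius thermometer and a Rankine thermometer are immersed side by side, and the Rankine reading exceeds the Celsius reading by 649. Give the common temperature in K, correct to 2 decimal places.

469.81 K

Let x be the Celsius reading; then the Rankine reading is 1.8·x + 491.67.
(1.8·x + 491.67) - x = 649  ⇒  (0.8)·x = 157.33  ⇒  x = 196.6625°C.
In kelvin: 196.6625 + 273.15 = 469.81 K.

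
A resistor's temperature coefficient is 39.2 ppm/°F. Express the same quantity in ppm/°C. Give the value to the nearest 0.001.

70.560 ppm/°C

The quantity depends on a temperature interval, so only the ratio of degree sizes applies; the offset between the scales is irrelevant.
A change of 1°C is a change of 1.8°F, so per °C the value is 39.2 × 1.8 = 70.560.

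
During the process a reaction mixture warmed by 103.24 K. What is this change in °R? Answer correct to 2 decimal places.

For a temperature interval the offset drops out; only the factor 1.8 applies.
103.24 × 1.8 = 185.83.

185.83°R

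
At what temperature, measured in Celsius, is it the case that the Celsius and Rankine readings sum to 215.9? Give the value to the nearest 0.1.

Let C be the Celsius reading. The Rankine reading is R = 1.8·C + 491.67.
Require C + R = 215.9: (2.8)·C + 491.67 = 215.9.
C = (215.9 - 491.67) / (2.8) = -98.5.

-98.5°C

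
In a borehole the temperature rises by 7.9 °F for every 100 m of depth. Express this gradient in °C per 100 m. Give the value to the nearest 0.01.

4.39 °C/100 m

Since only a temperature interval is involved, the additive offset between the scales drops out.
A change of 1°F is a change of 5/9°C, so 7.9 × 5/9 = 4.39.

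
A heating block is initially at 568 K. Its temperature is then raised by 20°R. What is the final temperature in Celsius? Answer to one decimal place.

Initial temperature in Celsius: 568 - 273.15 = 294.8500°C.
The 20°R change is an interval, so only the factor 5/9 applies: +20 × 5/9 = +11.1111°C.
Final Celsius temperature: 294.8500 + 11.1111 = 305.9611°C.

306.0°C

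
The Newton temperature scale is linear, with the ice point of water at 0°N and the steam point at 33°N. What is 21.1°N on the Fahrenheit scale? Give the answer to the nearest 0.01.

Linear interpolation between the fixed points: C = (21.1 - 0) × 100 / (33 - 0) = 63.9394°C.
Then 63.9394 × 1.8 + 32 = 147.09°F.

147.09°F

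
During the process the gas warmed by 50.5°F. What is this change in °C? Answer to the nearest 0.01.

An interval of 1°F corresponds to 5/9°C.
50.5 × 5/9 = 28.06.

28.06°C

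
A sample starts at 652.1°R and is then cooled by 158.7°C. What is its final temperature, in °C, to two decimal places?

-69.57°C

Initial temperature in Celsius: (652.1 - 491.67) × 5/9 = 89.1278°C.
Final Celsius temperature: 89.1278 - 158.7000 = -69.5722°C.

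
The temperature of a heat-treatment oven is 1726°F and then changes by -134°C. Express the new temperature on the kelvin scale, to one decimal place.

Initial temperature in Celsius: (1726 - 32) × 5/9 = 941.1111°C.
Final Celsius temperature: 941.1111 - 134.0000 = 807.1111°C.
In kelvin: 807.1111 + 273.15 = 1080.3 K.

1080.3 K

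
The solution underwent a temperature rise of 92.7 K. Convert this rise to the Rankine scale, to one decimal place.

166.9°R

An interval of 1 K corresponds to 1.8°R.
92.7 × 1.8 = 166.9.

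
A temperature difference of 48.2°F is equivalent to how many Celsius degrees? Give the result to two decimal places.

26.78°C

For a temperature interval the offset drops out; only the factor 5/9 applies.
48.2 × 5/9 = 26.78.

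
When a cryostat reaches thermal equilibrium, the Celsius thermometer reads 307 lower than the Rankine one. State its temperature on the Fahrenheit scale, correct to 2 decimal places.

-383.51°F

Let x be the Rankine reading; then the Celsius reading is 5/9·x - 273.15.
(5/9·x - 273.15) - x = -307  ⇒  (-4/9)·x = -33.85  ⇒  x = 76.1625°R.
In Celsius: (76.1625 - 491.67) × 5/9 = -230.8375°C.
In Fahrenheit: -230.8375 × 1.8 + 32 = -383.51°F.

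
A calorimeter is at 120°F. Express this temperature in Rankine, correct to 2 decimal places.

In Celsius: (120 - 32) × 5/9 = 48.8889°C.
In Rankine: 48.8889 × 1.8 + 491.67 = 579.67°R.

579.67°R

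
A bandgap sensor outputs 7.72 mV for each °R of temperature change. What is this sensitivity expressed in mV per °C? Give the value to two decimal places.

Since only a temperature interval is involved, the additive offset between the scales drops out.
A change of 1°C is a change of 1.8°R, so per °C the value is 7.72 × 1.8 = 13.90.

13.90 mV per °C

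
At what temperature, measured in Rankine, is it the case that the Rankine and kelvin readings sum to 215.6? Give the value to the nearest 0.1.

138.6°R

Let R be the Rankine reading. The kelvin reading is K = 5/9·R.
Require R + K = 215.6: (14/9)·R = 215.6.
R = (215.6) / (14/9) = 138.6.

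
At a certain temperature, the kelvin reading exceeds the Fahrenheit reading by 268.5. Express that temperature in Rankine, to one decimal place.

430.1°R

Let x be the kelvin reading; then the Fahrenheit reading is 1.8·x - 459.67.
(1.8·x - 459.67) - x = -268.5  ⇒  (0.8)·x = 191.17  ⇒  x = 238.9625 K.
In Celsius: 238.9625 - 273.15 = -34.1875°C.
In Rankine: -34.1875 × 1.8 + 491.67 = 430.1°R.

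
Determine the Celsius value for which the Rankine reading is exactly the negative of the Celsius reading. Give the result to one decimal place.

Let C be the Celsius reading. The Rankine reading is R = 1.8·C + 491.67.
Require R = -1·C: 1.8·C + 491.67 = -1·C.
(2.8)·C = -491.67  ⇒  C = -175.6.

-175.6°C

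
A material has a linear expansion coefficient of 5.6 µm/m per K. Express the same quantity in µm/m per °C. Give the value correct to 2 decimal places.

Since only a temperature interval is involved, the additive offset between the scales drops out.
A change of 1°C is a change of 1 K, so per °C the value is 5.6 × 1 = 5.60.

5.60 µm/m per °C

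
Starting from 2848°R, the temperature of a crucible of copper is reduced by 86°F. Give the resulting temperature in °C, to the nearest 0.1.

Initial temperature in Celsius: (2848 - 491.67) × 5/9 = 1309.0722°C.
The 86°F change is an interval, so only the factor 5/9 applies: -86 × 5/9 = -47.7778°C.
Final Celsius temperature: 1309.0722 - 47.7778 = 1261.2944°C.

1261.3°C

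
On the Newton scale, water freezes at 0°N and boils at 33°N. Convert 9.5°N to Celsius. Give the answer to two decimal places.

Linear interpolation between the fixed points: C = (9.5 - 0) × 100 / (33 - 0) = 28.7879°C.

28.79°C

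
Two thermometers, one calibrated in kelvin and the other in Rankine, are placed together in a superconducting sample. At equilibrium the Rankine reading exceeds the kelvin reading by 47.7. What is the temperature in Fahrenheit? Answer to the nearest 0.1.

Let x be the kelvin reading; then the Rankine reading is 1.8·x.
(1.8·x) - x = 47.7  ⇒  (0.8)·x = 47.7  ⇒  x = 59.6250 K.
In Celsius: 59.625 - 273.15 = -213.5250°C.
In Fahrenheit: -213.5250 × 1.8 + 32 = -352.3°F.

-352.3°F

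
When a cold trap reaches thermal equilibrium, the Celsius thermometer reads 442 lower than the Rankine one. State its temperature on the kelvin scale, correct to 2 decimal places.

Let x be the Rankine reading; then the Celsius reading is 5/9·x - 273.15.
(5/9·x - 273.15) - x = -442  ⇒  (-4/9)·x = -168.85  ⇒  x = 379.9125°R.
In Celsius: (379.9125 - 491.67) × 5/9 = -62.0875°C.
In kelvin: -62.0875 + 273.15 = 211.06 K.

211.06 K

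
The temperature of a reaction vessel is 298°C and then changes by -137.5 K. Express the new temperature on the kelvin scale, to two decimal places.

The 137.5 K change is an interval; Kelvin and Celsius degrees are the same size, so ΔC = -137.5°C.
Final Celsius temperature: 298.0000 - 137.5000 = 160.5000°C.
In kelvin: 160.5000 + 273.15 = 433.65 K.

433.65 K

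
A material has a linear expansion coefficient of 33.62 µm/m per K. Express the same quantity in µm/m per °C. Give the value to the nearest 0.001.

33.620 µm/m per °C

The quantity depends on a temperature interval, so only the ratio of degree sizes applies; the offset between the scales is irrelevant.
A change of 1°C is a change of 1 K, so per °C the value is 33.62 × 1 = 33.620.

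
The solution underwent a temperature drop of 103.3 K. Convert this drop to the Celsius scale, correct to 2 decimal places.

Kelvin and Celsius degrees are the same size, so the interval is unchanged: 103.30.

103.30°C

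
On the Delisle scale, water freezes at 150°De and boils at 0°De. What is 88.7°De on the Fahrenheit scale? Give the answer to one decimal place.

105.6°F

Linear interpolation between the fixed points: C = (88.7 - 150) × 100 / (0 - 150) = 40.8667°C.
Then 40.8667 × 1.8 + 32 = 105.6°F.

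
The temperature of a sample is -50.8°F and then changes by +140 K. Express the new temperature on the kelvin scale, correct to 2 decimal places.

Initial temperature in Celsius: (-50.8 - 32) × 5/9 = -46.0000°C.
The 140 K change is an interval; Kelvin and Celsius degrees are the same size, so ΔC = +140°C.
Final Celsius temperature: -46.0000 + 140.0000 = 94.0000°C.
In kelvin: 94.0000 + 273.15 = 367.15 K.

367.15 K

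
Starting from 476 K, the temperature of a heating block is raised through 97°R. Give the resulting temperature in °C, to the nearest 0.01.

256.74°C

Initial temperature in Celsius: 476 - 273.15 = 202.8500°C.
The 97°R change is an interval, so only the factor 5/9 applies: +97 × 5/9 = +53.8889°C.
Final Celsius temperature: 202.8500 + 53.8889 = 256.7389°C.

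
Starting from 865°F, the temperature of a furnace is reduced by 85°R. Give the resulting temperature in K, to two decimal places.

688.71 K

Initial temperature in Celsius: (865 - 32) × 5/9 = 462.7778°C.
The 85°R change is an interval, so only the factor 5/9 applies: -85 × 5/9 = -47.2222°C.
Final Celsius temperature: 462.7778 - 47.2222 = 415.5556°C.
In kelvin: 415.5556 + 273.15 = 688.71 K.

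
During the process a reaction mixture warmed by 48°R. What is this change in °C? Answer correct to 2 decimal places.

26.67°C

An interval of 1°R corresponds to 5/9°C.
48 × 5/9 = 26.67.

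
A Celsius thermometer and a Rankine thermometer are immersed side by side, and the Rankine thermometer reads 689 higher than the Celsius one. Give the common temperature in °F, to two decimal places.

Let x be the Celsius reading; then the Rankine reading is 1.8·x + 491.67.
(1.8·x + 491.67) - x = 689  ⇒  (0.8)·x = 197.33  ⇒  x = 246.6625°C.
In Fahrenheit: 246.6625 × 1.8 + 32 = 475.99°F.

475.99°F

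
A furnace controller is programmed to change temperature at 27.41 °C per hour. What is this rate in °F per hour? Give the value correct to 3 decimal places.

49.338 °F/hour

Since only a temperature interval is involved, the additive offset between the scales drops out.
A change of 1°C is a change of 1.8°F, so 27.41 × 1.8 = 49.338.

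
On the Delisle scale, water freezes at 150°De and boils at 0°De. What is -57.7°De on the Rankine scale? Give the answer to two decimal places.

740.91°R

Linear interpolation between the fixed points: C = (-57.7 - 150) × 100 / (0 - 150) = 138.4667°C.
Then 138.4667 × 1.8 + 491.67 = 740.91°R.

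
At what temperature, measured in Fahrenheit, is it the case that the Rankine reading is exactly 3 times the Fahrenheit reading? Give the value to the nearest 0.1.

229.8°F

Let F be the Fahrenheit reading. The Rankine reading is R = 1·F + 459.67.
Require R = 3·F: 1·F + 459.67 = 3·F.
(-2)·F = -459.67  ⇒  F = 229.8.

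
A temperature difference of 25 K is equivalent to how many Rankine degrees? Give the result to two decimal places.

An interval of 1 K corresponds to 1.8°R.
25 × 1.8 = 45.00.

45.00°R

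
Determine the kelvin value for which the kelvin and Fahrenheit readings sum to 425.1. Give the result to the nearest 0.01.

Let K be the kelvin reading. The Fahrenheit reading is F = 1.8·K - 459.67.
Require K + F = 425.1: (2.8)·K - 459.67 = 425.1.
K = (425.1 + 459.67) / (2.8) = 315.99.

315.99 K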